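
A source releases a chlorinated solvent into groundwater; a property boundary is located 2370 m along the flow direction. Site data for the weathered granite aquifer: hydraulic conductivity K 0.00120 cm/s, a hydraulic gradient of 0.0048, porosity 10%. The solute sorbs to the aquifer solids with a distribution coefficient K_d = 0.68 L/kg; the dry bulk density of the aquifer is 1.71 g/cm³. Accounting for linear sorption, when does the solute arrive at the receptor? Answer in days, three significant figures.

601000 days

K = 0.00120 cm/s × 864 = 1.037 m/d
Darcy flux q = K·i = 1.037 × 0.0048 = 0.004977 m/d
v_s = q/n_e = 0.004977/0.10 = 0.04977 m/d
Retardation R = 1 + ρ_b·K_d/n = 1 + 1.71×0.68/0.10 = 12.63
Contaminant velocity v_c = v/R = 0.04977/12.63 = 0.003941 m/d
t = L/v_c = 2370/0.003941 = 601400 d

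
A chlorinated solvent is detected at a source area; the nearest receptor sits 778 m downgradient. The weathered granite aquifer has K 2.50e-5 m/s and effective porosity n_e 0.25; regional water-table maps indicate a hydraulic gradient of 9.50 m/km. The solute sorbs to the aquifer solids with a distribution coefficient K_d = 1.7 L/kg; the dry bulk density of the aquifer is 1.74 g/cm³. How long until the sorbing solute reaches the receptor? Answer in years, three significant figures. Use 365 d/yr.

333 years

K = 2.50e-5 m/s × 86400 s/d = 2.160 m/d
Specific discharge q = 2.160 × 0.0095 = 0.02052 m/d
Seepage velocity v = q / n = 0.02052 / 0.25 = 0.08208 m/d
Retardation R = 1 + ρ_b·K_d/n = 1 + 1.74×1.7/0.25 = 12.83
Contaminant velocity v_c = v/R = 0.08208/12.83 = 0.006397 m/d
t = L/v_c = 778/0.006397 = 121600 d
   = 121600/365 = 333 yr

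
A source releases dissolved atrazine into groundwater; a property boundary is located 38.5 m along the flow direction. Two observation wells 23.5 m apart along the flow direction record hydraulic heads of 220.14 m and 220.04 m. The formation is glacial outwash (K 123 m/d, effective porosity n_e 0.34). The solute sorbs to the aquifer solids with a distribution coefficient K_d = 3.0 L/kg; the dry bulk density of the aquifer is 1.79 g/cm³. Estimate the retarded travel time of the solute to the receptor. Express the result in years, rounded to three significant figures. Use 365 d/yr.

Hydraulic gradient i = (220.14 − 220.04) / 23.5 = 0.10 / 23.5 = 0.004255
Darcy flux q = K·i = 123 × 0.004255 = 0.5234 m/d
v = Ki/n = 123·0.004255/0.34 = 1.539 m/d
Retardation R = 1 + ρ_b·K_d/n = 1 + 1.79×3.0/0.34 = 16.79
Contaminant velocity v_c = v/R = 1.539/16.79 = 0.09166 m/d
t = L/v_c = 38.5/0.09166 = 420.0 d
   = 420.0/365 = 1.15 yr

1.15 years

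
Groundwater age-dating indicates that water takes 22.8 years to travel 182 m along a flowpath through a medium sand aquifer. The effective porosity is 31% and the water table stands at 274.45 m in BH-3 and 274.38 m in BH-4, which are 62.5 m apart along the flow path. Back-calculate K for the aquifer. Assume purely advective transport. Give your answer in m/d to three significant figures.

Hydraulic gradient i = (274.45 − 274.38) / 62.5 = 0.07 / 62.5 = 0.001120
t = 22.8 years = 8322 d
v = L / t = 182 / 8322 = 0.02187 m/d
K = v · n / i = 0.02187 × 0.31 / 0.001120 = 6.05 m/d

6.05 m/d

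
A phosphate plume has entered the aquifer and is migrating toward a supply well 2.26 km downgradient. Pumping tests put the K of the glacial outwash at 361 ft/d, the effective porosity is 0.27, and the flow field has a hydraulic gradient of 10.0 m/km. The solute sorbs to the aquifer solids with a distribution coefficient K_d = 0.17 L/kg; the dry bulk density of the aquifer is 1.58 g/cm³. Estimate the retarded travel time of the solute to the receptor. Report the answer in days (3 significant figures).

1110 days

K = 361 ft/d × 0.3048 = 110.0 m/d
q = Ki = 110.0 × 0.010 = 1.100 m/d
v = Ki/n = 110.0·0.010/0.27 = 4.075 m/d
Retardation R = 1 + ρ_b·K_d/n = 1 + 1.58×0.17/0.27 = 1.995
Contaminant velocity v_c = v/R = 4.075/1.995 = 2.043 m/d
L = 2.26 km = 2260 m
t = L/v_c = 2260/2.043 = 1106 d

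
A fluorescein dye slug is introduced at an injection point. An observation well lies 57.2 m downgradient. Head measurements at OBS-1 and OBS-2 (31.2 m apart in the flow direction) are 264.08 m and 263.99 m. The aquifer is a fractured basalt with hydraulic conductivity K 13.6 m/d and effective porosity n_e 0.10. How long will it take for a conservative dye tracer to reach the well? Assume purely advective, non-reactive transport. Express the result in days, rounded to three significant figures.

Hydraulic gradient i = (264.08 − 263.99) / 31.2 = 0.09 / 31.2 = 0.002885
Specific discharge q = 13.6 × 0.002885 = 0.03923 m/d
v = Ki/n = 13.6·0.002885/0.10 = 0.3923 m/d
t = L / v = 57.2 / 0.3923 = 145.8 d

146 days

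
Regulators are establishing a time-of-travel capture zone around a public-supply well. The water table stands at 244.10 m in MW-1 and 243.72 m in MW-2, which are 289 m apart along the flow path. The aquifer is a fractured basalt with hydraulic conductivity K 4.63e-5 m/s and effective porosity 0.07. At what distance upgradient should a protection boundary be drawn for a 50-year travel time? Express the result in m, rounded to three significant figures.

Hydraulic gradient i = (244.10 − 243.72) / 289 = 0.38 / 289 = 0.001315
K = 4.63e-5 m/s × 86400 s/d = 4.000 m/d
Specific discharge q = 4.000 × 0.001315 = 0.005260 m/d
Seepage velocity v = q / n = 0.005260 / 0.07 = 0.07514 m/d
T = 50 yr × 365 = 18250 d
L = v × T = 0.07514 × 18250 = 1371 m

1370 m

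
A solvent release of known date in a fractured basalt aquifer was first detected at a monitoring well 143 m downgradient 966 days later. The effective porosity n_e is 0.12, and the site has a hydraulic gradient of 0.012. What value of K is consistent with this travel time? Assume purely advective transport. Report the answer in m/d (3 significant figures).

1.48 m/d

v = L / t = 143 / 966 = 0.1480 m/d
K = v · n / i = 0.1480 × 0.12 / 0.012 = 1.48 m/d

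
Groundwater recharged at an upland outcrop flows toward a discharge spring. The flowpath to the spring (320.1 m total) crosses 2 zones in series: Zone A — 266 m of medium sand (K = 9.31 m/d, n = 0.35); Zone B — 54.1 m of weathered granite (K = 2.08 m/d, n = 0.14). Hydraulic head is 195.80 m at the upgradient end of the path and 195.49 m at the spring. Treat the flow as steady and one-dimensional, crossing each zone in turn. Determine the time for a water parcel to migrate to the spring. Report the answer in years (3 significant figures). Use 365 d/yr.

Total head drop ΔH = 195.80 − 195.49 = 0.31 m
Steady 1-D flow in series ⇒ the Darcy flux q is identical in every zone and the zone head losses add (resistances L/K in series).
Σ(L/K) = 266/9.31 + 54.1/2.08 = 28.57 + 26.01 = 54.58 d
q = ΔH / Σ(L/K) = 0.31 / 54.58 = 0.005680 m/d (same in every zone)
Zone A: v = q/n = 0.005680/0.35 = 0.01623 m/d → t_A = 266/0.01623 = 16390 d
Zone B: v = q/n = 0.005680/0.14 = 0.04057 m/d → t_B = 54.1/0.04057 = 1334 d
Total t = 16390 + 1334 = 17730 d
   = 17730 / 365 = 48.6 yr

48.6 years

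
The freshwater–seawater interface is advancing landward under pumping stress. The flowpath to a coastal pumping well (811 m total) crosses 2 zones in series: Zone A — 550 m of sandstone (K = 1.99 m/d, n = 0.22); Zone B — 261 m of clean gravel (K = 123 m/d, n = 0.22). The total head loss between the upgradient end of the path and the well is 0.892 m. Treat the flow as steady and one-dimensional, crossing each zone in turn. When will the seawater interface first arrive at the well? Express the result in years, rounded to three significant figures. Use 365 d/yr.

153 years

Steady 1-D flow in series ⇒ the Darcy flux q is identical in every zone and the zone head losses add (resistances L/K in series).
Σ(L/K) = 550/1.99 + 261/123 = 276.4 + 2.122 = 278.5 d
q = ΔH / Σ(L/K) = 0.892 / 278.5 = 0.003203 m/d (same in every zone)
Zone A: v = q/n = 0.003203/0.22 = 0.01456 m/d → t_A = 550/0.01456 = 37780 d
Zone B: v = q/n = 0.003203/0.22 = 0.01456 m/d → t_B = 261/0.01456 = 17930 d
Total t = 37780 + 17930 = 55710 d
   = 55710 / 365 = 153 yr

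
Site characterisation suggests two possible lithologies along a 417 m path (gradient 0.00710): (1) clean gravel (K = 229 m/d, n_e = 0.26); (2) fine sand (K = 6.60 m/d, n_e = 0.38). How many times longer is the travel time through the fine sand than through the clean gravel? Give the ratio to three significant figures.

50.7

Unit 1 (clean gravel): v = 229×0.0071/0.26 = 6.253 m/d, t = 417/6.253 = 66.68 d
Unit 2 (fine sand): v = 6.60×0.0071/0.38 = 0.1233 m/d, t = 417/0.1233 = 3382 d
t(fine sand) / t(clean gravel) = 3382/66.68 = 50.7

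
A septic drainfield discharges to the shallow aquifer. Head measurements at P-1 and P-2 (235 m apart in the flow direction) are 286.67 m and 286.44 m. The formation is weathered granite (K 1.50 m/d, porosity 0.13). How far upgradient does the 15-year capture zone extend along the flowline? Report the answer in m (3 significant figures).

Hydraulic gradient i = (286.67 − 286.44) / 235 = 0.23 / 235 = 9.787e-4
Specific discharge q = 1.50 × 9.787e-4 = 0.001468 m/d
Average linear velocity = 0.001468 / 0.13 = 0.01129 m/d
T = 15 yr × 365 = 5475 d
L = v × T = 0.01129 × 5475 = 61.83 m

61.8 m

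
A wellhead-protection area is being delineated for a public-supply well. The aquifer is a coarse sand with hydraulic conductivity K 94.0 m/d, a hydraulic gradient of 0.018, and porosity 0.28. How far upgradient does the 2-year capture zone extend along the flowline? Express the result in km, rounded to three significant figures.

4.41 km

q = Ki = 94.0 × 0.018 = 1.692 m/d
v_s = q/n_e = 1.692/0.28 = 6.043 m/d
T = 2 yr × 365 = 730 d
L = v × T = 6.043 × 730 = 4411 m
   = 4.41 km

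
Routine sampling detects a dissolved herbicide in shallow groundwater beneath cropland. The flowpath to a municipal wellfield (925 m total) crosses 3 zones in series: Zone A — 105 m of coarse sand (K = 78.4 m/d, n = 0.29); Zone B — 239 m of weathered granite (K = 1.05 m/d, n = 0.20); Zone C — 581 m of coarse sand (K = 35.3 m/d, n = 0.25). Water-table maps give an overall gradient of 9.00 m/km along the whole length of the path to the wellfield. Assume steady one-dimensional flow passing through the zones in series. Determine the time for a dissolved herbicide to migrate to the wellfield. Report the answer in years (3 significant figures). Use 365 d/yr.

18.1 years

For zones in series the flux q is common to all zones; the equivalent conductivity is the harmonic (thickness-weighted) mean, K_eq = L_total / Σ(L_j/K_j).
Σ(L/K) = 105/78.4 + 239/1.05 + 581/35.3 = 1.339 + 227.6 + 16.46 = 245.4 d
K_eq = L_total / Σ(L/K) = 925 / 245.4 = 3.769 m/d
q = K_eq · i = 3.769 × 0.0090 = 0.03392 m/d (same in every zone)
Zone A: v = q/n = 0.03392/0.29 = 0.1170 m/d → t_A = 105/0.1170 = 897.7 d
Zone B: v = q/n = 0.03392/0.20 = 0.1696 m/d → t_B = 239/0.1696 = 1409 d
Zone C: v = q/n = 0.03392/0.25 = 0.1357 m/d → t_C = 581/0.1357 = 4282 d
Total t = 897.7 + 1409 + 4282 = 6589 d
   = 6589 / 365 = 18.1 yr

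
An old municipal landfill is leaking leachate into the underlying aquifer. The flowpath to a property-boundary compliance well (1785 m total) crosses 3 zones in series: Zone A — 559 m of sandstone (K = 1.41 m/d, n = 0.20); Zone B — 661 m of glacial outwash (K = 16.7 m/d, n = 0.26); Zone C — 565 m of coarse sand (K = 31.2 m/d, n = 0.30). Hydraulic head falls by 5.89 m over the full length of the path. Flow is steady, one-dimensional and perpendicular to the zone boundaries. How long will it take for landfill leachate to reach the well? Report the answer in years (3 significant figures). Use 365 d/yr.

95.7 years

Continuity: the same q passes through each zone, so ΔH = q·Σ(L_j/K_j) — the zones act as resistances in series.
Σ(L/K) = 559/1.41 + 661/16.7 + 565/31.2 = 396.5 + 39.58 + 18.11 = 454.1 d
q = ΔH / Σ(L/K) = 5.89 / 454.1 = 0.01297 m/d (same in every zone)
Zone A: v = q/n = 0.01297/0.20 = 0.06485 m/d → t_A = 559/0.06485 = 8620 d
Zone B: v = q/n = 0.01297/0.26 = 0.04988 m/d → t_B = 661/0.04988 = 13250 d
Zone C: v = q/n = 0.01297/0.30 = 0.04323 m/d → t_C = 565/0.04323 = 13070 d
Total t = 8620 + 13250 + 13070 = 34940 d
   = 34940 / 365 = 95.7 yr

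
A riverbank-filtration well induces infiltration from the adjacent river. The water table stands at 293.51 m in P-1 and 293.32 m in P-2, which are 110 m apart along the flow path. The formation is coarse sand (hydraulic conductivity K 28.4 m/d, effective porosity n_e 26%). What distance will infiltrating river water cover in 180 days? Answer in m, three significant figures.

Hydraulic gradient i = (293.51 − 293.32) / 110 = 0.19 / 110 = 0.001727
Specific discharge q = 28.4 × 0.001727 = 0.04905 m/d
Seepage velocity v = q / n = 0.04905 / 0.26 = 0.1887 m/d
L = v × T = 0.1887 × 180 = 33.96 m

34.0 m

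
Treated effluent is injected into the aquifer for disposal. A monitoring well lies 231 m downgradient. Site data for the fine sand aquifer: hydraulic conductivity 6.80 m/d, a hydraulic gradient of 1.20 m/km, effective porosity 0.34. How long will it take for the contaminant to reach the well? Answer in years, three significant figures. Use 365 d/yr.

26.4 years

Specific discharge q = 6.80 × 0.0012 = 0.008160 m/d
v = Ki/n = 6.80·0.0012/0.34 = 0.02400 m/d
t = L / v = 231 / 0.02400 = 9625 d
   = 9625 / 365 = 26.4 yr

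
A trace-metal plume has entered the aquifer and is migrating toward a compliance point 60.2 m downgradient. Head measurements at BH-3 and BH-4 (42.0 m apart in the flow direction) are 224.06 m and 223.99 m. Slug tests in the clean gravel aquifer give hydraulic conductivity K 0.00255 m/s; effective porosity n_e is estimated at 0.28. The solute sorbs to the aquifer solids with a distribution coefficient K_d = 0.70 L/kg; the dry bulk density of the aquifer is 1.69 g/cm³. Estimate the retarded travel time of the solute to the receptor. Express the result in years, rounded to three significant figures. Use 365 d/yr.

Hydraulic gradient i = (224.06 − 223.99) / 42.0 = 0.07 / 42.0 = 0.001667
K = 0.00255 m/s × 86400 s/d = 220.3 m/d
Darcy flux q = K·i = 220.3 × 0.001667 = 0.3672 m/d
Seepage velocity v = q / n = 0.3672 / 0.28 = 1.311 m/d
Retardation R = 1 + ρ_b·K_d/n = 1 + 1.69×0.70/0.28 = 5.225
Contaminant velocity v_c = v/R = 1.311/5.225 = 0.2510 m/d
t = L/v_c = 60.2/0.2510 = 239.8 d
   = 239.8/365 = 0.657 yr

0.657 years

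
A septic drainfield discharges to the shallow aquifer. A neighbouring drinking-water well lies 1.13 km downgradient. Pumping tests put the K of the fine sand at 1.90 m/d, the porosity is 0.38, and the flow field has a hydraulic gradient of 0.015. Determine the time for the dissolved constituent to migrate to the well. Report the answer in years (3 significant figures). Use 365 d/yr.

q = Ki = 1.90 × 0.015 = 0.02850 m/d
Seepage velocity v = q / n = 0.02850 / 0.38 = 0.07500 m/d
L = 1.13 km = 1130 m
t = L / v = 1130 / 0.07500 = 15070 d
   = 15070 / 365 = 41.3 yr

41.3 years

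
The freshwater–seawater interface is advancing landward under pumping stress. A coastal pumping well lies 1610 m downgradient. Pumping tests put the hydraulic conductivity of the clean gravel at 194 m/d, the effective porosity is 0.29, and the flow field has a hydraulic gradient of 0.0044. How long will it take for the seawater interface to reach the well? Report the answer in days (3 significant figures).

547 days

q = Ki = 194 × 0.0044 = 0.8536 m/d
Seepage velocity v = q / n = 0.8536 / 0.29 = 2.943 m/d
t = L / v = 1610 / 2.943 = 547.0 d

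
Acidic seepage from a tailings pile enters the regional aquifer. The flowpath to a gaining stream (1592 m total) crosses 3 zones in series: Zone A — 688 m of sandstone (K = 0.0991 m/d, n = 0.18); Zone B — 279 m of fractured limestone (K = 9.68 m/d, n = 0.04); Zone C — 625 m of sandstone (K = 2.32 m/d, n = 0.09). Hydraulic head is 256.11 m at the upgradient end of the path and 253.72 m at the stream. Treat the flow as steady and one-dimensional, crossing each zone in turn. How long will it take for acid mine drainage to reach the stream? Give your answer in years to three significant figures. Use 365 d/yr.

1590 years

Total head drop ΔH = 256.11 − 253.72 = 2.39 m
Steady 1-D flow in series ⇒ the Darcy flux q is identical in every zone and the zone head losses add (resistances L/K in series).
Σ(L/K) = 688/0.0991 + 279/9.68 + 625/2.32 = 6942 + 28.82 + 269.4 = 7241 d
q = ΔH / Σ(L/K) = 2.39 / 7241 = 3.301e-4 m/d (same in every zone)
Zone A: v = q/n = 3.301e-4/0.18 = 0.001834 m/d → t_A = 688/0.001834 = 375200 d
Zone B: v = q/n = 3.301e-4/0.04 = 0.008252 m/d → t_B = 279/0.008252 = 33810 d
Zone C: v = q/n = 3.301e-4/0.09 = 0.003668 m/d → t_C = 625/0.003668 = 170400 d
Total t = 375200 + 33810 + 170400 = 579400 d
   = 579400 / 365 = 1590 yr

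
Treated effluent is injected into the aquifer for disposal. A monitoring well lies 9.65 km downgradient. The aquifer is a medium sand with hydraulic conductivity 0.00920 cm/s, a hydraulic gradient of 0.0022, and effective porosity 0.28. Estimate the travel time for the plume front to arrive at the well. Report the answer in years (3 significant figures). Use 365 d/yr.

K = 0.00920 cm/s × 864 = 7.949 m/d
Darcy flux q = K·i = 7.949 × 0.0022 = 0.01749 m/d
Average linear velocity = 0.01749 / 0.28 = 0.06245 m/d
L = 9.65 km = 9650 m
t = L / v = 9650 / 0.06245 = 154500 d
   = 154500 / 365 = 423 yr

423 years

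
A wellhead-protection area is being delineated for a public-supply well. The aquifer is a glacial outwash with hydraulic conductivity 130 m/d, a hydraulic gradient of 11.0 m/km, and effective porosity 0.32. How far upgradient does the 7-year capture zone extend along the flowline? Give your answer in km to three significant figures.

11.4 km

Darcy flux q = K·i = 130 × 0.011 = 1.430 m/d
v_s = q/n_e = 1.430/0.32 = 4.469 m/d
T = 7 yr × 365 = 2555 d
L = v × T = 4.469 × 2555 = 11420 m
   = 11.4 km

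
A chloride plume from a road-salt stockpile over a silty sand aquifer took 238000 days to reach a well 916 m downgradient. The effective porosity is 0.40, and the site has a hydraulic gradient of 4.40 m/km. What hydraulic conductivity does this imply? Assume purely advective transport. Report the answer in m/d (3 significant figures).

0.350 m/d

v = L / t = 916 / 238000 = 0.003849 m/d
K = v · n / i = 0.003849 × 0.40 / 0.0044 = 0.350 m/d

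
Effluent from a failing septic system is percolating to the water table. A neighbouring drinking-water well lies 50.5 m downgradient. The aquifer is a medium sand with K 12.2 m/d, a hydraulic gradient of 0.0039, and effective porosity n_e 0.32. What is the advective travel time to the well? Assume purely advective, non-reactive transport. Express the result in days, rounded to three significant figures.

340 days

q = Ki = 12.2 × 0.0039 = 0.04758 m/d
v_s = q/n_e = 0.04758/0.32 = 0.1487 m/d
t = L / v = 50.5 / 0.1487 = 339.6 d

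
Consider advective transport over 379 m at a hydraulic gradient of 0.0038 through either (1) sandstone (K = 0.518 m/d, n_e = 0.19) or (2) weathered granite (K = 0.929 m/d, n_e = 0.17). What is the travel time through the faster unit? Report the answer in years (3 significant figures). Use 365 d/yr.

Unit 1 (sandstone): v = 0.518×0.0038/0.19 = 0.01036 m/d, t = 379/0.01036 = 36580 d
Unit 2 (weathered granite): v = 0.929×0.0038/0.17 = 0.02077 m/d, t = 379/0.02077 = 18250 d
Faster: 18250 d / 365 = 50.0 yr

50.0 years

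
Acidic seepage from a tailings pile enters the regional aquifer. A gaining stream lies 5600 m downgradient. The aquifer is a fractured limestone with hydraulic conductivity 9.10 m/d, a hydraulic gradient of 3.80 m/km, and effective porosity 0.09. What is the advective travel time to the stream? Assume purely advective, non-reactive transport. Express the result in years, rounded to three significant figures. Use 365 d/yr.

39.9 years

Darcy flux q = K·i = 9.10 × 0.0038 = 0.03458 m/d
v = Ki/n = 9.10·0.0038/0.09 = 0.3842 m/d
t = L / v = 5600 / 0.3842 = 14570 d
   = 14570 / 365 = 39.9 yr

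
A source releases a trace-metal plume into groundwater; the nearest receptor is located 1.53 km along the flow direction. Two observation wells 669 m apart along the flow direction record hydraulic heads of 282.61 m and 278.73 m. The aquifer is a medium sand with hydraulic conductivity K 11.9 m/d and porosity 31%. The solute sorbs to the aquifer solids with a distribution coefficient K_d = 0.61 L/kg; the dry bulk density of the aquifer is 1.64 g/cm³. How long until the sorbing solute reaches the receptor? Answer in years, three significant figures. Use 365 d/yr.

Hydraulic gradient i = (282.61 − 278.73) / 669 = 3.88 / 669 = 0.005800
q = Ki = 11.9 × 0.005800 = 0.06902 m/d
Seepage velocity v = q / n = 0.06902 / 0.31 = 0.2226 m/d
Retardation R = 1 + ρ_b·K_d/n = 1 + 1.64×0.61/0.31 = 4.227
Contaminant velocity v_c = v/R = 0.2226/4.227 = 0.05267 m/d
L = 1.53 km = 1530 m
t = L/v_c = 1530/0.05267 = 29050 d
   = 29050/365 = 79.6 yr

79.6 years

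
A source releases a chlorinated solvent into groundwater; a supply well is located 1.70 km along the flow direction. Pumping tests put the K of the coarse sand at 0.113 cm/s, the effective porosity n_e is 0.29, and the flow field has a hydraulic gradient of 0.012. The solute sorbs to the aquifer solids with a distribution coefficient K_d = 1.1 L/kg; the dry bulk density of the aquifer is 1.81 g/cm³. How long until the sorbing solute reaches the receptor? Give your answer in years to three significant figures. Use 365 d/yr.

9.07 years

K = 0.113 cm/s × 864 = 97.63 m/d
Darcy flux q = K·i = 97.63 × 0.012 = 1.172 m/d
Average linear velocity = 1.172 / 0.29 = 4.040 m/d
Retardation R = 1 + ρ_b·K_d/n = 1 + 1.81×1.1/0.29 = 7.866
Contaminant velocity v_c = v/R = 4.040/7.866 = 0.5136 m/d
L = 1.70 km = 1700 m
t = L/v_c = 1700/0.5136 = 3310 d
   = 3310/365 = 9.07 yr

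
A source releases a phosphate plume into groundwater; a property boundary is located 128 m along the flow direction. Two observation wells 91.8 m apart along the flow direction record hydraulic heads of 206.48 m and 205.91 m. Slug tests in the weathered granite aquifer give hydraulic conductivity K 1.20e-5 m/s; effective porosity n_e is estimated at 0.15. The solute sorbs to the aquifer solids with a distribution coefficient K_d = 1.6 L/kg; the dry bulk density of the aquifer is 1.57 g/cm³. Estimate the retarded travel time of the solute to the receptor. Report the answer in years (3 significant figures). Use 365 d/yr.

Hydraulic gradient i = (206.48 − 205.91) / 91.8 = 0.57 / 91.8 = 0.006209
K = 1.20e-5 m/s × 86400 s/d = 1.037 m/d
Darcy flux q = K·i = 1.037 × 0.006209 = 0.006438 m/d
v_s = q/n_e = 0.006438/0.15 = 0.04292 m/d
Retardation R = 1 + ρ_b·K_d/n = 1 + 1.57×1.6/0.15 = 17.75
Contaminant velocity v_c = v/R = 0.04292/17.75 = 0.002418 m/d
t = L/v_c = 128/0.002418 = 52930 d
   = 52930/365 = 145 yr

145 years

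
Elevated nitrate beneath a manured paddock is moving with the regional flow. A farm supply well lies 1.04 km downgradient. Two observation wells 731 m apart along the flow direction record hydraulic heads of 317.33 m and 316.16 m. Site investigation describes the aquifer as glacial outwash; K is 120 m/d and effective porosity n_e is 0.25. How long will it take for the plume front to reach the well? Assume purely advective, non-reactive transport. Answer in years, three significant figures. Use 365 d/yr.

3.71 years

Hydraulic gradient i = (317.33 − 316.16) / 731 = 1.17 / 731 = 0.001601
q = Ki = 120 × 0.001601 = 0.1921 m/d
Seepage velocity v = q / n = 0.1921 / 0.25 = 0.7683 m/d
L = 1.04 km = 1040 m
t = L / v = 1040 / 0.7683 = 1354 d
   = 1354 / 365 = 3.71 yr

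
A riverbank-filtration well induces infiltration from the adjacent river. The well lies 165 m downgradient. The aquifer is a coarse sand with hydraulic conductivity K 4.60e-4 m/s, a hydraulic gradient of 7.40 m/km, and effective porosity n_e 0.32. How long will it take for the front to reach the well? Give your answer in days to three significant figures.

180 days

K = 4.60e-4 m/s × 86400 s/d = 39.74 m/d
Darcy flux q = K·i = 39.74 × 0.0074 = 0.2941 m/d
v = Ki/n = 39.74·0.0074/0.32 = 0.9191 m/d
t = L / v = 165 / 0.9191 = 179.5 d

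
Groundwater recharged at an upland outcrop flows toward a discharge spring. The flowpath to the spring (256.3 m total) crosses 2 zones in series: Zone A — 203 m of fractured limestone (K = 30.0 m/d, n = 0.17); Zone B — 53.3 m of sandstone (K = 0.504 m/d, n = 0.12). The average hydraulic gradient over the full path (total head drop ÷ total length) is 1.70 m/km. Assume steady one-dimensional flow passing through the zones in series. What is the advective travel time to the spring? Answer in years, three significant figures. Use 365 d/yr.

28.9 years

Continuity: the same q passes through each zone, so ΔH = q·Σ(L_j/K_j) — the zones act as resistances in series.
Σ(L/K) = 203/30.0 + 53.3/0.504 = 6.767 + 105.8 = 112.5 d
K_eq = L_total / Σ(L/K) = 256.3 / 112.5 = 2.278 m/d
q = K_eq · i = 2.278 × 0.0017 = 0.003872 m/d (same in every zone)
Zone A: v = q/n = 0.003872/0.17 = 0.02278 m/d → t_A = 203/0.02278 = 8912 d
Zone B: v = q/n = 0.003872/0.12 = 0.03227 m/d → t_B = 53.3/0.03227 = 1652 d
Total t = 8912 + 1652 = 10560 d
   = 10560 / 365 = 28.9 yr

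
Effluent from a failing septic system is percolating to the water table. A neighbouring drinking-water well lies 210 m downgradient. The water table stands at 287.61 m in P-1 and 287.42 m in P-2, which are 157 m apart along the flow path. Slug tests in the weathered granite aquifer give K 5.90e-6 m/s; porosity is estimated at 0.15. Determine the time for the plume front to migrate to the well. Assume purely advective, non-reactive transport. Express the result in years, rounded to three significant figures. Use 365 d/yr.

Hydraulic gradient i = (287.61 − 287.42) / 157 = 0.19 / 157 = 0.001210
K = 5.90e-6 m/s × 86400 s/d = 0.5098 m/d
Darcy flux q = K·i = 0.5098 × 0.001210 = 6.169e-4 m/d
v = Ki/n = 0.5098·0.001210/0.15 = 0.004113 m/d
t = L / v = 210 / 0.004113 = 51060 d
   = 51060 / 365 = 140 yr

140 years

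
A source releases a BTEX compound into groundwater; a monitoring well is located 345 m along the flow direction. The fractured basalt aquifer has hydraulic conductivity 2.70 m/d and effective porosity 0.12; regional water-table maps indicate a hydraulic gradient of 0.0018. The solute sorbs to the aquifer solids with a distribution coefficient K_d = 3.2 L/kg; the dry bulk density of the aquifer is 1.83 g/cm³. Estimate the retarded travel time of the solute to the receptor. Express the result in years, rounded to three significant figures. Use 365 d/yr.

1160 years

Specific discharge q = 2.70 × 0.0018 = 0.004860 m/d
Seepage velocity v = q / n = 0.004860 / 0.12 = 0.04050 m/d
Retardation R = 1 + ρ_b·K_d/n = 1 + 1.83×3.2/0.12 = 49.80
Contaminant velocity v_c = v/R = 0.04050/49.80 = 8.133e-4 m/d
t = L/v_c = 345/8.133e-4 = 424200 d
   = 424200/365 = 1160 yr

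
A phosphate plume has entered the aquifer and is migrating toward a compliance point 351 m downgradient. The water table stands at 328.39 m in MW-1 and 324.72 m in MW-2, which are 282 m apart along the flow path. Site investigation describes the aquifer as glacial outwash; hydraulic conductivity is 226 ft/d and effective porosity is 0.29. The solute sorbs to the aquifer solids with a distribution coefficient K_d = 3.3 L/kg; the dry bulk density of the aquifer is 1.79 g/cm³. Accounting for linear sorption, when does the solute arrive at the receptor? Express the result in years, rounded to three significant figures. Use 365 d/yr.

6.65 years

Hydraulic gradient i = (328.39 − 324.72) / 282 = 3.67 / 282 = 0.01301
K = 226 ft/d × 0.3048 = 68.88 m/d
q = Ki = 68.88 × 0.01301 = 0.8965 m/d
Average linear velocity = 0.8965 / 0.29 = 3.091 m/d
Retardation R = 1 + ρ_b·K_d/n = 1 + 1.79×3.3/0.29 = 21.37
Contaminant velocity v_c = v/R = 3.091/21.37 = 0.1447 m/d
t = L/v_c = 351/0.1447 = 2426 d
   = 2426/365 = 6.65 yr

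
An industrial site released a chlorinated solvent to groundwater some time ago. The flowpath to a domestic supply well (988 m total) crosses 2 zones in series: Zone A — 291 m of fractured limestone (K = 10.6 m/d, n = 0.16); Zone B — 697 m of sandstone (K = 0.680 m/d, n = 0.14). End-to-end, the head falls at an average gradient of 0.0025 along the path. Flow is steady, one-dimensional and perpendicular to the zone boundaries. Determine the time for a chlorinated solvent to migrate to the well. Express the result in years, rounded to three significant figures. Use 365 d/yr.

Continuity: the same q passes through each zone, so ΔH = q·Σ(L_j/K_j) — the zones act as resistances in series.
Σ(L/K) = 291/10.6 + 697/0.680 = 27.45 + 1025 = 1052 d
K_eq = L_total / Σ(L/K) = 988 / 1052 = 0.9388 m/d
q = K_eq · i = 0.9388 × 0.0025 = 0.002347 m/d (same in every zone)
Zone A: v = q/n = 0.002347/0.16 = 0.01467 m/d → t_A = 291/0.01467 = 19840 d
Zone B: v = q/n = 0.002347/0.14 = 0.01676 m/d → t_B = 697/0.01676 = 41580 d
Total t = 19840 + 41580 = 61420 d
   = 61420 / 365 = 168 yr

168 years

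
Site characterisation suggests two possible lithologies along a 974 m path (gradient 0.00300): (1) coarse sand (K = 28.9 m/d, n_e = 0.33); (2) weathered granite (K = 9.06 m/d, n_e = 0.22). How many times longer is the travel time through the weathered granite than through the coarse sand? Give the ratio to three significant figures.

2.13

Unit 1 (coarse sand): v = 28.9×0.0030/0.33 = 0.2627 m/d, t = 974/0.2627 = 3707 d
Unit 2 (weathered granite): v = 9.06×0.0030/0.22 = 0.1235 m/d, t = 974/0.1235 = 7884 d
t(weathered granite) / t(coarse sand) = 7884/3707 = 2.13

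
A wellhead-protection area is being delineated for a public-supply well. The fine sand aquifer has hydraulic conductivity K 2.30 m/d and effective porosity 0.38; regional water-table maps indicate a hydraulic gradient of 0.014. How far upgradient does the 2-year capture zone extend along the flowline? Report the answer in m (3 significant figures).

61.9 m

Specific discharge q = 2.30 × 0.014 = 0.03220 m/d
Average linear velocity = 0.03220 / 0.38 = 0.08474 m/d
T = 2 yr × 365 = 730 d
L = v × T = 0.08474 × 730 = 61.86 m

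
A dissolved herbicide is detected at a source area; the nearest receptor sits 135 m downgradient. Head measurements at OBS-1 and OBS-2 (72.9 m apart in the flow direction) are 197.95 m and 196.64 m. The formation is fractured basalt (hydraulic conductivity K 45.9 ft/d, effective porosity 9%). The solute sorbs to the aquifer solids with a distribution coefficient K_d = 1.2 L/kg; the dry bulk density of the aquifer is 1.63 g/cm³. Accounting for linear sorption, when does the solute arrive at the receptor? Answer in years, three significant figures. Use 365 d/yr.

Hydraulic gradient i = (197.95 − 196.64) / 72.9 = 1.31 / 72.9 = 0.01797
K = 45.9 ft/d × 0.3048 = 13.99 m/d
Specific discharge q = 13.99 × 0.01797 = 0.2514 m/d
v = Ki/n = 13.99·0.01797/0.09 = 2.793 m/d
Retardation R = 1 + ρ_b·K_d/n = 1 + 1.63×1.2/0.09 = 22.73
Contaminant velocity v_c = v/R = 2.793/22.73 = 0.1229 m/d
t = L/v_c = 135/0.1229 = 1099 d
   = 1099/365 = 3.01 yr

3.01 years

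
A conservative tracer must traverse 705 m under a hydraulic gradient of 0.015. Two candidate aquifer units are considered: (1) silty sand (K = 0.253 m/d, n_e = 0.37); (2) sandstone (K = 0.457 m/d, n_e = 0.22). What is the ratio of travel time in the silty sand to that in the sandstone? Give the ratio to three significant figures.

3.04

Unit 1 (silty sand): v = 0.253×0.015/0.37 = 0.01026 m/d, t = 705/0.01026 = 68740 d
Unit 2 (sandstone): v = 0.457×0.015/0.22 = 0.03116 m/d, t = 705/0.03116 = 22630 d
t(silty sand) / t(sandstone) = 68740/22630 = 3.04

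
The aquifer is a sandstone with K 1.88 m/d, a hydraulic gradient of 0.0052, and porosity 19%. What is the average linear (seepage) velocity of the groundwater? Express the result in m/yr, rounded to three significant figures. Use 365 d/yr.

18.8 m/yr

Specific discharge q = 1.88 × 0.0052 = 0.009776 m/d
v = Ki/n = 1.88·0.0052/0.19 = 0.05145 m/d
   = 0.05145 × 365 = 18.8 m/yr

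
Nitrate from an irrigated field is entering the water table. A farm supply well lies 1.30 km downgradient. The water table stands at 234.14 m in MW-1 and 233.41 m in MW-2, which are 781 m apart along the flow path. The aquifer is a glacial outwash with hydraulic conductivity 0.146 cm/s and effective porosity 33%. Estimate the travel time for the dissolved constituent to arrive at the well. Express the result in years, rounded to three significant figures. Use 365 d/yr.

9.97 years

Hydraulic gradient i = (234.14 − 233.41) / 781 = 0.73 / 781 = 9.347e-4
K = 0.146 cm/s × 864 = 126.1 m/d
Specific discharge q = 126.1 × 9.347e-4 = 0.1179 m/d
Average linear velocity = 0.1179 / 0.33 = 0.3573 m/d
L = 1.30 km = 1300 m
t = L / v = 1300 / 0.3573 = 3638 d
   = 3638 / 365 = 9.97 yr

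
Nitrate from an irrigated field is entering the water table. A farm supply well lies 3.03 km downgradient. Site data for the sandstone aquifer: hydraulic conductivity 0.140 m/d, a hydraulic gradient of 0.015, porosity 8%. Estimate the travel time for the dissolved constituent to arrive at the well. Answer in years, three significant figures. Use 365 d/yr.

316 years

Darcy flux q = K·i = 0.140 × 0.015 = 0.002100 m/d
v_s = q/n_e = 0.002100/0.08 = 0.02625 m/d
L = 3.03 km = 3030 m
t = L / v = 3030 / 0.02625 = 115400 d
   = 115400 / 365 = 316 yr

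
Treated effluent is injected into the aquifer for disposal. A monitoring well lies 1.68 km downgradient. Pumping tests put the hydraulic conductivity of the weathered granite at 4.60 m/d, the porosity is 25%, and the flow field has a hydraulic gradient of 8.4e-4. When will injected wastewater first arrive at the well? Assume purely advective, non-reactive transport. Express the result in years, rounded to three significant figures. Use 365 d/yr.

298 years

q = Ki = 4.60 × 8.4e-4 = 0.003864 m/d
v = Ki/n = 4.60·8.4e-4/0.25 = 0.01546 m/d
L = 1.68 km = 1680 m
t = L / v = 1680 / 0.01546 = 108700 d
   = 108700 / 365 = 298 yr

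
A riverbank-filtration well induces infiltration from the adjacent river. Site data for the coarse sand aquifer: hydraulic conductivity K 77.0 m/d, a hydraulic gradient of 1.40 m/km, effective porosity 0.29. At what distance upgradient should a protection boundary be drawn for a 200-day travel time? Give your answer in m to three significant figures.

74.3 m

q = Ki = 77.0 × 0.0014 = 0.1078 m/d
Seepage velocity v = q / n = 0.1078 / 0.29 = 0.3717 m/d
L = v × T = 0.3717 × 200 = 74.34 m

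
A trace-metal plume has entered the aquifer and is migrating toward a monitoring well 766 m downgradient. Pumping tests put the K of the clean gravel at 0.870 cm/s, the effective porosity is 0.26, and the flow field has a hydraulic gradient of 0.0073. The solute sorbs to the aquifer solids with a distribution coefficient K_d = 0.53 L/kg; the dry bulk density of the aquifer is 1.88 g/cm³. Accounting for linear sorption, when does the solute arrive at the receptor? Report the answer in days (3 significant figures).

K = 0.870 cm/s × 864 = 751.7 m/d
Specific discharge q = 751.7 × 0.0073 = 5.487 m/d
v_s = q/n_e = 5.487/0.26 = 21.10 m/d
Retardation R = 1 + ρ_b·K_d/n = 1 + 1.88×0.53/0.26 = 4.832
Contaminant velocity v_c = v/R = 21.10/4.832 = 4.367 m/d
t = L/v_c = 766/4.367 = 175.4 d

175 days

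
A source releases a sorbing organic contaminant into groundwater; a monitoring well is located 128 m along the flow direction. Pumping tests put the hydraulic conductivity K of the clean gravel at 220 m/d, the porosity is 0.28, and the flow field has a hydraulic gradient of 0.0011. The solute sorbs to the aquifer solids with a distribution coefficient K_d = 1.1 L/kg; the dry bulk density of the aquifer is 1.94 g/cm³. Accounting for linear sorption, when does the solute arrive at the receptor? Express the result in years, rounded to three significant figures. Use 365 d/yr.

3.50 years

Darcy flux q = K·i = 220 × 0.0011 = 0.2420 m/d
v = Ki/n = 220·0.0011/0.28 = 0.8643 m/d
Retardation R = 1 + ρ_b·K_d/n = 1 + 1.94×1.1/0.28 = 8.621
Contaminant velocity v_c = v/R = 0.8643/8.621 = 0.1002 m/d
t = L/v_c = 128/0.1002 = 1277 d
   = 1277/365 = 3.50 yr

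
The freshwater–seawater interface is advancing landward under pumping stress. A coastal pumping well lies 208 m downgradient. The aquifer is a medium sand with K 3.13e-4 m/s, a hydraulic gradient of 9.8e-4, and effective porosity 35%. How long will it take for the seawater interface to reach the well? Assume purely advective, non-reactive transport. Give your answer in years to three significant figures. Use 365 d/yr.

K = 3.13e-4 m/s × 86400 s/d = 27.04 m/d
q = Ki = 27.04 × 9.8e-4 = 0.02650 m/d
Seepage velocity v = q / n = 0.02650 / 0.35 = 0.07572 m/d
t = L / v = 208 / 0.07572 = 2747 d
   = 2747 / 365 = 7.53 yr

7.53 years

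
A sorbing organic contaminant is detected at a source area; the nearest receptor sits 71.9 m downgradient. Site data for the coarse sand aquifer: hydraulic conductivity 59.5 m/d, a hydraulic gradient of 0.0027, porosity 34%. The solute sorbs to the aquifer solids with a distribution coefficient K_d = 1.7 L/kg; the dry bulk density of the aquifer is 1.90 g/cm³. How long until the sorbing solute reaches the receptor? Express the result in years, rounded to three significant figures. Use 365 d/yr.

Specific discharge q = 59.5 × 0.0027 = 0.1607 m/d
Seepage velocity v = q / n = 0.1607 / 0.34 = 0.4725 m/d
Retardation R = 1 + ρ_b·K_d/n = 1 + 1.90×1.7/0.34 = 10.50
Contaminant velocity v_c = v/R = 0.4725/10.50 = 0.04500 m/d
t = L/v_c = 71.9/0.04500 = 1598 d
   = 1598/365 = 4.38 yr

4.38 years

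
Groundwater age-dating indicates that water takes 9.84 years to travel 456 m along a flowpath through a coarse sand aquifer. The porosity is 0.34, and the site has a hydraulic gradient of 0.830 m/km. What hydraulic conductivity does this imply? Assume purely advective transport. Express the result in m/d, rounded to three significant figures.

t = 9.84 years = 3592 d
v = L / t = 456 / 3592 = 0.1270 m/d
K = v · n / i = 0.1270 × 0.34 / 8.3e-4 = 52.0 m/d

52.0 m/d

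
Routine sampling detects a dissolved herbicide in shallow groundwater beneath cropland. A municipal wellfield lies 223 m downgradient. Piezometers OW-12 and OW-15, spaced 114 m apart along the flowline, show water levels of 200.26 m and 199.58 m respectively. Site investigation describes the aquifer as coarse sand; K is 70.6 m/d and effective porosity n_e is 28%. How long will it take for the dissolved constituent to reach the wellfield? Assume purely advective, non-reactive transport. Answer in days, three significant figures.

148 days

Hydraulic gradient i = (200.26 − 199.58) / 114 = 0.68 / 114 = 0.005965
Specific discharge q = 70.6 × 0.005965 = 0.4211 m/d
Seepage velocity v = q / n = 0.4211 / 0.28 = 1.504 m/d
t = L / v = 223 / 1.504 = 148.3 d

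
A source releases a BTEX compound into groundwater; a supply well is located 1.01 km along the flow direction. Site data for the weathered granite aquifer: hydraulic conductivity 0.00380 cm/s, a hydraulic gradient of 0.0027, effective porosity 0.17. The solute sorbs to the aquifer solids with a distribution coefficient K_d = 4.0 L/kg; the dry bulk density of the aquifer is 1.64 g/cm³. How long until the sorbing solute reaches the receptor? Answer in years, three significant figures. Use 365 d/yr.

K = 0.00380 cm/s × 864 = 3.283 m/d
q = Ki = 3.283 × 0.0027 = 0.008865 m/d
v = Ki/n = 3.283·0.0027/0.17 = 0.05214 m/d
Retardation R = 1 + ρ_b·K_d/n = 1 + 1.64×4.0/0.17 = 39.59
Contaminant velocity v_c = v/R = 0.05214/39.59 = 0.001317 m/d
L = 1.01 km = 1010 m
t = L/v_c = 1010/0.001317 = 766800 d
   = 766800/365 = 2100 yr

2100 years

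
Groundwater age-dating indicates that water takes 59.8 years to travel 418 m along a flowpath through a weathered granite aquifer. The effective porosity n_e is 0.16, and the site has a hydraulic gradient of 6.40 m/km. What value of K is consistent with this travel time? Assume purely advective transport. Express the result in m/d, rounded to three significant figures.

0.479 m/d

t = 59.8 years = 21830 d
v = L / t = 418 / 21830 = 0.01915 m/d
K = v · n / i = 0.01915 × 0.16 / 0.0064 = 0.479 m/d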